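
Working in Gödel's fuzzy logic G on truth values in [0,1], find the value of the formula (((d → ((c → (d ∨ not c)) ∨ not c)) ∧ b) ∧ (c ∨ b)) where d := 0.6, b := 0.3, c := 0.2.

0.30

not c: Gödel ¬ of 0.2 = 0 (operand ≠ 0)
(d ∨ not c) = max(0.6, 0) = 0.6
(c → (d ∨ not c)): 0.2 ≤ 0.6, so result = 1
not c: Gödel ¬ of 0.2 = 0 (operand ≠ 0)
((c → (d ∨ not c)) ∨ not c) = max(1, 0) = 1
(d → ((c → (d ∨ not c)) ∨ not c)): 0.6 ≤ 1, so result = 1
((d → ((c → (d ∨ not c)) ∨ not c)) ∧ b) = min(1, 0.3) = 0.3
(c ∨ b) = max(0.2, 0.3) = 0.3
(((d → ((c → (d ∨ not c)) ∨ not c)) ∧ b) ∧ (c ∨ b)) = min(0.3, 0.3) = 0.3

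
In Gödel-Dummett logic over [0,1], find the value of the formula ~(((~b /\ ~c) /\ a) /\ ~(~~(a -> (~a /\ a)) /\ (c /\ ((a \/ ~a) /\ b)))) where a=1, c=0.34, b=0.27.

1.00

~b: Gödel ¬ of 0.27 = 0 (operand ≠ 0)
~c: Gödel ¬ of 0.34 = 0 (operand ≠ 0)
(~b /\ ~c) = min(0, 0) = 0
((~b /\ ~c) /\ a) = min(0, 1) = 0
~a: Gödel ¬ of 1 = 0 (operand ≠ 0)
(~a /\ a) = min(0, 1) = 0
(a -> (~a /\ a)): 1 > 0, so result = 0
~(a -> (~a /\ a)): Gödel ¬ of 0 = 1 (operand is 0)
~~(a -> (~a /\ a)): Gödel ¬ of 1 = 0 (operand ≠ 0)
~a: Gödel ¬ of 1 = 0 (operand ≠ 0)
(a \/ ~a) = max(1, 0) = 1
((a \/ ~a) /\ b) = min(1, 0.27) = 0.27
(c /\ ((a \/ ~a) /\ b)) = min(0.34, 0.27) = 0.27
(~~(a -> (~a /\ a)) /\ (c /\ ((a \/ ~a) /\ b))) = min(0, 0.27) = 0
~(~~(a -> (~a /\ a)) /\ (c /\ ((a \/ ~a) /\ b))): Gödel ¬ of 0 = 1 (operand is 0)
(((~b /\ ~c) /\ a) /\ ~(~~(a -> (~a /\ a)) /\ (c /\ ((a \/ ~a) /\ b)))) = min(0, 1) = 0
~(((~b /\ ~c) /\ a) /\ ~(~~(a -> (~a /\ a)) /\ (c /\ ((a \/ ~a) /\ b)))): Gödel ¬ of 0 = 1 (operand is 0)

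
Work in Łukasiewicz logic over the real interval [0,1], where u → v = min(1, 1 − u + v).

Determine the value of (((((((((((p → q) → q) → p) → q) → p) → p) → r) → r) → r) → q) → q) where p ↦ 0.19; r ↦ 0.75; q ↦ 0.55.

(p → q): min(1, 1 − 0.19 + 0.55) = 1
((p → q) → q): min(1, 1 − 1 + 0.55) = 0.55
(((p → q) → q) → p): min(1, 1 − 0.55 + 0.19) = 0.64
((((p → q) → q) → p) → q): min(1, 1 − 0.64 + 0.55) = 0.91
(((((p → q) → q) → p) → q) → p): min(1, 1 − 0.91 + 0.19) = 0.28
((((((p → q) → q) → p) → q) → p) → p): min(1, 1 − 0.28 + 0.19) = 0.91
(((((((p → q) → q) → p) → q) → p) → p) → r): min(1, 1 − 0.91 + 0.75) = 0.84
((((((((p → q) → q) → p) → q) → p) → p) → r) → r): min(1, 1 − 0.84 + 0.75) = 0.91
(((((((((p → q) → q) → p) → q) → p) → p) → r) → r) → r): min(1, 1 − 0.91 + 0.75) = 0.84
((((((((((p → q) → q) → p) → q) → p) → p) → r) → r) → r) → q): min(1, 1 − 0.84 + 0.55) = 0.71
(((((((((((p → q) → q) → p) → q) → p) → p) → r) → r) → r) → q) → q): min(1, 1 − 0.71 + 0.55) = 0.84

0.84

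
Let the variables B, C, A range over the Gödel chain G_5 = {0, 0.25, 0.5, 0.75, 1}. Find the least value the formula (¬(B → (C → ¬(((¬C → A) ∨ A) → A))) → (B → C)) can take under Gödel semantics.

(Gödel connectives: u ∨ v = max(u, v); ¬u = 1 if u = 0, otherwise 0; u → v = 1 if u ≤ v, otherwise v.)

0.25

The minimum is attained at B = 0.5, C = 0.25, A = 0.25:
  ¬C: Gödel ¬ of 0.25 = 0 (operand ≠ 0)
  (¬C → A): 0 ≤ 0.25, so result = 1
  ((¬C → A) ∨ A) = max(1, 0.25) = 1
  (((¬C → A) ∨ A) → A): 1 > 0.25, so result = 0.25
  ¬(((¬C → A) ∨ A) → A): Gödel ¬ of 0.25 = 0 (operand ≠ 0)
  (C → ¬(((¬C → A) ∨ A) → A)): 0.25 > 0, so result = 0
  (B → (C → ¬(((¬C → A) ∨ A) → A))): 0.5 > 0, so result = 0
  ¬(B → (C → ¬(((¬C → A) ∨ A) → A))): Gödel ¬ of 0 = 1 (operand is 0)
  (B → C): 0.5 > 0.25, so result = 0.25
  (¬(B → (C → ¬(((¬C → A) ∨ A) → A))) → (B → C)): 1 > 0.25, so result = 0.25
Checking all 125 assignments confirms none give a value below 0.25.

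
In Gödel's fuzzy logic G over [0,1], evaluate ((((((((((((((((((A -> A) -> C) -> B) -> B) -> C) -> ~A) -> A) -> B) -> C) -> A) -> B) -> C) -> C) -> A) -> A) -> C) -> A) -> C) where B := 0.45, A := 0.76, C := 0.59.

(A -> A): 0.76 ≤ 0.76, so result = 1
((A -> A) -> C): 1 > 0.59, so result = 0.59
(((A -> A) -> C) -> B): 0.59 > 0.45, so result = 0.45
((((A -> A) -> C) -> B) -> B): 0.45 ≤ 0.45, so result = 1
(((((A -> A) -> C) -> B) -> B) -> C): 1 > 0.59, so result = 0.59
~A: Gödel ¬ of 0.76 = 0 (operand ≠ 0)
((((((A -> A) -> C) -> B) -> B) -> C) -> ~A): 0.59 > 0, so result = 0
(((((((A -> A) -> C) -> B) -> B) -> C) -> ~A) -> A): 0 ≤ 0.76, so result = 1
((((((((A -> A) -> C) -> B) -> B) -> C) -> ~A) -> A) -> B): 1 > 0.45, so result = 0.45
(((((((((A -> A) -> C) -> B) -> B) -> C) -> ~A) -> A) -> B) -> C): 0.45 ≤ 0.59, so result = 1
((((((((((A -> A) -> C) -> B) -> B) -> C) -> ~A) -> A) -> B) -> C) -> A): 1 > 0.76, so result = 0.76
(((((((((((A -> A) -> C) -> B) -> B) -> C) -> ~A) -> A) -> B) -> C) -> A) -> B): 0.76 > 0.45, so result = 0.45
((((((((((((A -> A) -> C) -> B) -> B) -> C) -> ~A) -> A) -> B) -> C) -> A) -> B) -> C): 0.45 ≤ 0.59, so result = 1
(((((((((((((A -> A) -> C) -> B) -> B) -> C) -> ~A) -> A) -> B) -> C) -> A) -> B) -> C) -> C): 1 > 0.59, so result = 0.59
((((((((((((((A -> A) -> C) -> B) -> B) -> C) -> ~A) -> A) -> B) -> C) -> A) -> B) -> C) -> C) -> A): 0.59 ≤ 0.76, so result = 1
(((((((((((((((A -> A) -> C) -> B) -> B) -> C) -> ~A) -> A) -> B) -> C) -> A) -> B) -> C) -> C) -> A) -> A): 1 > 0.76, so result = 0.76
((((((((((((((((A -> A) -> C) -> B) -> B) -> C) -> ~A) -> A) -> B) -> C) -> A) -> B) -> C) -> C) -> A) -> A) -> C): 0.76 > 0.59, so result = 0.59
(((((((((((((((((A -> A) -> C) -> B) -> B) -> C) -> ~A) -> A) -> B) -> C) -> A) -> B) -> C) -> C) -> A) -> A) -> C) -> A): 0.59 ≤ 0.76, so result = 1
((((((((((((((((((A -> A) -> C) -> B) -> B) -> C) -> ~A) -> A) -> B) -> C) -> A) -> B) -> C) -> C) -> A) -> A) -> C) -> A) -> C): 1 > 0.59, so result = 0.59

0.59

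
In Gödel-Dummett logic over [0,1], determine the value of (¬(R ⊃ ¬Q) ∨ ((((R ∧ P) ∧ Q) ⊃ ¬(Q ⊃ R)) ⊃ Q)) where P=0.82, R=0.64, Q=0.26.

1.00

¬Q: Gödel ¬ of 0.26 = 0 (operand ≠ 0)
(R ⊃ ¬Q): 0.64 > 0, so result = 0
¬(R ⊃ ¬Q): Gödel ¬ of 0 = 1 (operand is 0)
(R ∧ P) = min(0.64, 0.82) = 0.64
((R ∧ P) ∧ Q) = min(0.64, 0.26) = 0.26
(Q ⊃ R): 0.26 ≤ 0.64, so result = 1
¬(Q ⊃ R): Gödel ¬ of 1 = 0 (operand ≠ 0)
(((R ∧ P) ∧ Q) ⊃ ¬(Q ⊃ R)): 0.26 > 0, so result = 0
((((R ∧ P) ∧ Q) ⊃ ¬(Q ⊃ R)) ⊃ Q): 0 ≤ 0.26, so result = 1
(¬(R ⊃ ¬Q) ∨ ((((R ∧ P) ∧ Q) ⊃ ¬(Q ⊃ R)) ⊃ Q)) = max(1, 1) = 1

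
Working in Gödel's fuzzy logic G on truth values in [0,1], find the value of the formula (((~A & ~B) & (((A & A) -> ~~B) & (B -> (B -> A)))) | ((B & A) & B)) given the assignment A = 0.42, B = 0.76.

~A: Gödel ¬ of 0.42 = 0 (operand ≠ 0)
~B: Gödel ¬ of 0.76 = 0 (operand ≠ 0)
(~A & ~B) = min(0, 0) = 0
(A & A) = min(0.42, 0.42) = 0.42
~B: Gödel ¬ of 0.76 = 0 (operand ≠ 0)
~~B: Gödel ¬ of 0 = 1 (operand is 0)
((A & A) -> ~~B): 0.42 ≤ 1, so result = 1
(B -> A): 0.76 > 0.42, so result = 0.42
(B -> (B -> A)): 0.76 > 0.42, so result = 0.42
(((A & A) -> ~~B) & (B -> (B -> A))) = min(1, 0.42) = 0.42
((~A & ~B) & (((A & A) -> ~~B) & (B -> (B -> A)))) = min(0, 0.42) = 0
(B & A) = min(0.76, 0.42) = 0.42
((B & A) & B) = min(0.42, 0.76) = 0.42
(((~A & ~B) & (((A & A) -> ~~B) & (B -> (B -> A)))) | ((B & A) & B)) = max(0, 0.42) = 0.42

0.42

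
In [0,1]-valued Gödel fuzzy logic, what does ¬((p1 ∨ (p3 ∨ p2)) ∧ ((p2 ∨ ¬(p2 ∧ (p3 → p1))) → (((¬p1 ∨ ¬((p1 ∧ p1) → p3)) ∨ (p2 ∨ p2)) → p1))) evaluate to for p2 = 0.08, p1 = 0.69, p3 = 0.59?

0.00

(p3 ∨ p2) = max(0.59, 0.08) = 0.59
(p1 ∨ (p3 ∨ p2)) = max(0.69, 0.59) = 0.69
(p3 → p1): 0.59 ≤ 0.69, so result = 1
(p2 ∧ (p3 → p1)) = min(0.08, 1) = 0.08
¬(p2 ∧ (p3 → p1)): Gödel ¬ of 0.08 = 0 (operand ≠ 0)
(p2 ∨ ¬(p2 ∧ (p3 → p1))) = max(0.08, 0) = 0.08
¬p1: Gödel ¬ of 0.69 = 0 (operand ≠ 0)
(p1 ∧ p1) = min(0.69, 0.69) = 0.69
((p1 ∧ p1) → p3): 0.69 > 0.59, so result = 0.59
¬((p1 ∧ p1) → p3): Gödel ¬ of 0.59 = 0 (operand ≠ 0)
(¬p1 ∨ ¬((p1 ∧ p1) → p3)) = max(0, 0) = 0
(p2 ∨ p2) = max(0.08, 0.08) = 0.08
((¬p1 ∨ ¬((p1 ∧ p1) → p3)) ∨ (p2 ∨ p2)) = max(0, 0.08) = 0.08
(((¬p1 ∨ ¬((p1 ∧ p1) → p3)) ∨ (p2 ∨ p2)) → p1): 0.08 ≤ 0.69, so result = 1
((p2 ∨ ¬(p2 ∧ (p3 → p1))) → (((¬p1 ∨ ¬((p1 ∧ p1) → p3)) ∨ (p2 ∨ p2)) → p1)): 0.08 ≤ 1, so result = 1
((p1 ∨ (p3 ∨ p2)) ∧ ((p2 ∨ ¬(p2 ∧ (p3 → p1))) → (((¬p1 ∨ ¬((p1 ∧ p1) → p3)) ∨ (p2 ∨ p2)) → p1))) = min(0.69, 1) = 0.69
¬((p1 ∨ (p3 ∨ p2)) ∧ ((p2 ∨ ¬(p2 ∧ (p3 → p1))) → (((¬p1 ∨ ¬((p1 ∧ p1) → p3)) ∨ (p2 ∨ p2)) → p1))): Gödel ¬ of 0.69 = 0 (operand ≠ 0)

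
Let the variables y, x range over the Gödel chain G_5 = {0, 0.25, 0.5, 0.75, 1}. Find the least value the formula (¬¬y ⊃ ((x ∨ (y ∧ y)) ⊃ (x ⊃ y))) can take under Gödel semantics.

0.25

The minimum is attained at y = 0.25, x = 0.5:
  ¬y: Gödel ¬ of 0.25 = 0 (operand ≠ 0)
  ¬¬y: Gödel ¬ of 0 = 1 (operand is 0)
  (y ∧ y) = min(0.25, 0.25) = 0.25
  (x ∨ (y ∧ y)) = max(0.5, 0.25) = 0.5
  (x ⊃ y): 0.5 > 0.25, so result = 0.25
  ((x ∨ (y ∧ y)) ⊃ (x ⊃ y)): 0.5 > 0.25, so result = 0.25
  (¬¬y ⊃ ((x ∨ (y ∧ y)) ⊃ (x ⊃ y))): 1 > 0.25, so result = 0.25
Checking all 25 assignments confirms none give a value below 0.25.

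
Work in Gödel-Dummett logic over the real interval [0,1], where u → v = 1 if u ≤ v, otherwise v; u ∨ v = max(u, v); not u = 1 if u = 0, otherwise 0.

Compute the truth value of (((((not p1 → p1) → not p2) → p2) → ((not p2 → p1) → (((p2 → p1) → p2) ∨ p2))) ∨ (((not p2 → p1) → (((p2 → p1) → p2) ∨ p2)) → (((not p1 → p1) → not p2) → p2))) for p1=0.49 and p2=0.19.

not p1: Gödel ¬ of 0.49 = 0 (operand ≠ 0)
(not p1 → p1): 0 ≤ 0.49, so result = 1
not p2: Gödel ¬ of 0.19 = 0 (operand ≠ 0)
((not p1 → p1) → not p2): 1 > 0, so result = 0
(((not p1 → p1) → not p2) → p2): 0 ≤ 0.19, so result = 1
not p2: Gödel ¬ of 0.19 = 0 (operand ≠ 0)
(not p2 → p1): 0 ≤ 0.49, so result = 1
(p2 → p1): 0.19 ≤ 0.49, so result = 1
((p2 → p1) → p2): 1 > 0.19, so result = 0.19
(((p2 → p1) → p2) ∨ p2) = max(0.19, 0.19) = 0.19
((not p2 → p1) → (((p2 → p1) → p2) ∨ p2)): 1 > 0.19, so result = 0.19
((((not p1 → p1) → not p2) → p2) → ((not p2 → p1) → (((p2 → p1) → p2) ∨ p2))): 1 > 0.19, so result = 0.19
not p2: Gödel ¬ of 0.19 = 0 (operand ≠ 0)
(not p2 → p1): 0 ≤ 0.49, so result = 1
(p2 → p1): 0.19 ≤ 0.49, so result = 1
((p2 → p1) → p2): 1 > 0.19, so result = 0.19
(((p2 → p1) → p2) ∨ p2) = max(0.19, 0.19) = 0.19
((not p2 → p1) → (((p2 → p1) → p2) ∨ p2)): 1 > 0.19, so result = 0.19
not p1: Gödel ¬ of 0.49 = 0 (operand ≠ 0)
(not p1 → p1): 0 ≤ 0.49, so result = 1
not p2: Gödel ¬ of 0.19 = 0 (operand ≠ 0)
((not p1 → p1) → not p2): 1 > 0, so result = 0
(((not p1 → p1) → not p2) → p2): 0 ≤ 0.19, so result = 1
(((not p2 → p1) → (((p2 → p1) → p2) ∨ p2)) → (((not p1 → p1) → not p2) → p2)): 0.19 ≤ 1, so result = 1
(((((not p1 → p1) → not p2) → p2) → ((not p2 → p1) → (((p2 → p1) → p2) ∨ p2))) ∨ (((not p2 → p1) → (((p2 → p1) → p2) ∨ p2)) → (((not p1 → p1) → not p2) → p2))) = max(0.19, 1) = 1

1.00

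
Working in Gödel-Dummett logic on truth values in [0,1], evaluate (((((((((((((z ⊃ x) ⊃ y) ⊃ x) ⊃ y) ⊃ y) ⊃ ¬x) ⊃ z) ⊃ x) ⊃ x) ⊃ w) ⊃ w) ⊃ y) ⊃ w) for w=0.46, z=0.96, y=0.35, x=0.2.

1.00

(z ⊃ x): 0.96 > 0.2, so result = 0.2
((z ⊃ x) ⊃ y): 0.2 ≤ 0.35, so result = 1
(((z ⊃ x) ⊃ y) ⊃ x): 1 > 0.2, so result = 0.2
((((z ⊃ x) ⊃ y) ⊃ x) ⊃ y): 0.2 ≤ 0.35, so result = 1
(((((z ⊃ x) ⊃ y) ⊃ x) ⊃ y) ⊃ y): 1 > 0.35, so result = 0.35
¬x: Gödel ¬ of 0.2 = 0 (operand ≠ 0)
((((((z ⊃ x) ⊃ y) ⊃ x) ⊃ y) ⊃ y) ⊃ ¬x): 0.35 > 0, so result = 0
(((((((z ⊃ x) ⊃ y) ⊃ x) ⊃ y) ⊃ y) ⊃ ¬x) ⊃ z): 0 ≤ 0.96, so result = 1
((((((((z ⊃ x) ⊃ y) ⊃ x) ⊃ y) ⊃ y) ⊃ ¬x) ⊃ z) ⊃ x): 1 > 0.2, so result = 0.2
(((((((((z ⊃ x) ⊃ y) ⊃ x) ⊃ y) ⊃ y) ⊃ ¬x) ⊃ z) ⊃ x) ⊃ x): 0.2 ≤ 0.2, so result = 1
((((((((((z ⊃ x) ⊃ y) ⊃ x) ⊃ y) ⊃ y) ⊃ ¬x) ⊃ z) ⊃ x) ⊃ x) ⊃ w): 1 > 0.46, so result = 0.46
(((((((((((z ⊃ x) ⊃ y) ⊃ x) ⊃ y) ⊃ y) ⊃ ¬x) ⊃ z) ⊃ x) ⊃ x) ⊃ w) ⊃ w): 0.46 ≤ 0.46, so result = 1
((((((((((((z ⊃ x) ⊃ y) ⊃ x) ⊃ y) ⊃ y) ⊃ ¬x) ⊃ z) ⊃ x) ⊃ x) ⊃ w) ⊃ w) ⊃ y): 1 > 0.35, so result = 0.35
(((((((((((((z ⊃ x) ⊃ y) ⊃ x) ⊃ y) ⊃ y) ⊃ ¬x) ⊃ z) ⊃ x) ⊃ x) ⊃ w) ⊃ w) ⊃ y) ⊃ w): 0.35 ≤ 0.46, so result = 1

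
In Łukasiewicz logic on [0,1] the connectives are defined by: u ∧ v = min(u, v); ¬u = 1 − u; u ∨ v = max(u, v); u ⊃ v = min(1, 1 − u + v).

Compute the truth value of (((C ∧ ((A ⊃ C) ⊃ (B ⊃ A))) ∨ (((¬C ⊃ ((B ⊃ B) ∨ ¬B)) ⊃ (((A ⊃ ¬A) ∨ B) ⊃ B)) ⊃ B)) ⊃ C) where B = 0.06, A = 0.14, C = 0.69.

(A ⊃ C): min(1, 1 − 0.14 + 0.69) = 1
(B ⊃ A): min(1, 1 − 0.06 + 0.14) = 1
((A ⊃ C) ⊃ (B ⊃ A)): min(1, 1 − 1 + 1) = 1
(C ∧ ((A ⊃ C) ⊃ (B ⊃ A))) = min(0.69, 1) = 0.69
¬C: Łukasiewicz ¬ gives 1 − 0.69 = 0.31
(B ⊃ B): min(1, 1 − 0.06 + 0.06) = 1
¬B: Łukasiewicz ¬ gives 1 − 0.06 = 0.94
((B ⊃ B) ∨ ¬B) = max(1, 0.94) = 1
(¬C ⊃ ((B ⊃ B) ∨ ¬B)): min(1, 1 − 0.31 + 1) = 1
¬A: Łukasiewicz ¬ gives 1 − 0.14 = 0.86
(A ⊃ ¬A): min(1, 1 − 0.14 + 0.86) = 1
((A ⊃ ¬A) ∨ B) = max(1, 0.06) = 1
(((A ⊃ ¬A) ∨ B) ⊃ B): min(1, 1 − 1 + 0.06) = 0.06
((¬C ⊃ ((B ⊃ B) ∨ ¬B)) ⊃ (((A ⊃ ¬A) ∨ B) ⊃ B)): min(1, 1 − 1 + 0.06) = 0.06
(((¬C ⊃ ((B ⊃ B) ∨ ¬B)) ⊃ (((A ⊃ ¬A) ∨ B) ⊃ B)) ⊃ B): min(1, 1 − 0.06 + 0.06) = 1
((C ∧ ((A ⊃ C) ⊃ (B ⊃ A))) ∨ (((¬C ⊃ ((B ⊃ B) ∨ ¬B)) ⊃ (((A ⊃ ¬A) ∨ B) ⊃ B)) ⊃ B)) = max(0.69, 1) = 1
(((C ∧ ((A ⊃ C) ⊃ (B ⊃ A))) ∨ (((¬C ⊃ ((B ⊃ B) ∨ ¬B)) ⊃ (((A ⊃ ¬A) ∨ B) ⊃ B)) ⊃ B)) ⊃ C): min(1, 1 − 1 + 0.69) = 0.69

0.69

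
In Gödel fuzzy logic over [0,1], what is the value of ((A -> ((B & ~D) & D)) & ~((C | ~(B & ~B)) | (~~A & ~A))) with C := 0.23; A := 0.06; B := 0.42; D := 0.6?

~D: Gödel ¬ of 0.6 = 0 (operand ≠ 0)
(B & ~D) = min(0.42, 0) = 0
((B & ~D) & D) = min(0, 0.6) = 0
(A -> ((B & ~D) & D)): 0.06 > 0, so result = 0
~B: Gödel ¬ of 0.42 = 0 (operand ≠ 0)
(B & ~B) = min(0.42, 0) = 0
~(B & ~B): Gödel ¬ of 0 = 1 (operand is 0)
(C | ~(B & ~B)) = max(0.23, 1) = 1
~A: Gödel ¬ of 0.06 = 0 (operand ≠ 0)
~~A: Gödel ¬ of 0 = 1 (operand is 0)
~A: Gödel ¬ of 0.06 = 0 (operand ≠ 0)
(~~A & ~A) = min(1, 0) = 0
((C | ~(B & ~B)) | (~~A & ~A)) = max(1, 0) = 1
~((C | ~(B & ~B)) | (~~A & ~A)): Gödel ¬ of 1 = 0 (operand ≠ 0)
((A -> ((B & ~D) & D)) & ~((C | ~(B & ~B)) | (~~A & ~A))) = min(0, 0) = 0

0.00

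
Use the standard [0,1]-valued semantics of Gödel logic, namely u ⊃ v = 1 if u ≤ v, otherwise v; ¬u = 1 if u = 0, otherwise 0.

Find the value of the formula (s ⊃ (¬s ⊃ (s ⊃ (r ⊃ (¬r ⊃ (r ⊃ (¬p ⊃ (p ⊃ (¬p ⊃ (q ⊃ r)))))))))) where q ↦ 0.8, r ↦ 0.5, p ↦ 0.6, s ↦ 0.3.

¬s: Gödel ¬ of 0.3 = 0 (operand ≠ 0)
¬r: Gödel ¬ of 0.5 = 0 (operand ≠ 0)
¬p: Gödel ¬ of 0.6 = 0 (operand ≠ 0)
¬p: Gödel ¬ of 0.6 = 0 (operand ≠ 0)
(q ⊃ r): 0.8 > 0.5, so result = 0.5
(¬p ⊃ (q ⊃ r)): 0 ≤ 0.5, so result = 1
(p ⊃ (¬p ⊃ (q ⊃ r))): 0.6 ≤ 1, so result = 1
(¬p ⊃ (p ⊃ (¬p ⊃ (q ⊃ r)))): 0 ≤ 1, so result = 1
(r ⊃ (¬p ⊃ (p ⊃ (¬p ⊃ (q ⊃ r))))): 0.5 ≤ 1, so result = 1
(¬r ⊃ (r ⊃ (¬p ⊃ (p ⊃ (¬p ⊃ (q ⊃ r)))))): 0 ≤ 1, so result = 1
(r ⊃ (¬r ⊃ (r ⊃ (¬p ⊃ (p ⊃ (¬p ⊃ (q ⊃ r))))))): 0.5 ≤ 1, so result = 1
(s ⊃ (r ⊃ (¬r ⊃ (r ⊃ (¬p ⊃ (p ⊃ (¬p ⊃ (q ⊃ r)))))))): 0.3 ≤ 1, so result = 1
(¬s ⊃ (s ⊃ (r ⊃ (¬r ⊃ (r ⊃ (¬p ⊃ (p ⊃ (¬p ⊃ (q ⊃ r))))))))): 0 ≤ 1, so result = 1
(s ⊃ (¬s ⊃ (s ⊃ (r ⊃ (¬r ⊃ (r ⊃ (¬p ⊃ (p ⊃ (¬p ⊃ (q ⊃ r)))))))))): 0.3 ≤ 1, so result = 1

1.00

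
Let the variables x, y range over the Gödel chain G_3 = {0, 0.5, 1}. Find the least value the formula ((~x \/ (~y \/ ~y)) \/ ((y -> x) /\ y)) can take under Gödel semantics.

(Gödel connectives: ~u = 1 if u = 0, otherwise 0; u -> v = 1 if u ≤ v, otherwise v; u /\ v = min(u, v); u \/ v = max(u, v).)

The minimum is attained at x = 0.5, y = 0.5:
  ~x: Gödel ¬ of 0.5 = 0 (operand ≠ 0)
  ~y: Gödel ¬ of 0.5 = 0 (operand ≠ 0)
  ~y: Gödel ¬ of 0.5 = 0 (operand ≠ 0)
  (~y \/ ~y) = max(0, 0) = 0
  (~x \/ (~y \/ ~y)) = max(0, 0) = 0
  (y -> x): 0.5 ≤ 0.5, so result = 1
  ((y -> x) /\ y) = min(1, 0.5) = 0.5
  ((~x \/ (~y \/ ~y)) \/ ((y -> x) /\ y)) = max(0, 0.5) = 0.5
Checking all 9 assignments confirms none give a value below 0.50.

0.50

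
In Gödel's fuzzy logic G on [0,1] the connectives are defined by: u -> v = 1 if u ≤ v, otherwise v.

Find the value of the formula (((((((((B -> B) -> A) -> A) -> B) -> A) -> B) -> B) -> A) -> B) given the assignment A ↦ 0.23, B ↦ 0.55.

(B -> B): 0.55 ≤ 0.55, so result = 1
((B -> B) -> A): 1 > 0.23, so result = 0.23
(((B -> B) -> A) -> A): 0.23 ≤ 0.23, so result = 1
((((B -> B) -> A) -> A) -> B): 1 > 0.55, so result = 0.55
(((((B -> B) -> A) -> A) -> B) -> A): 0.55 > 0.23, so result = 0.23
((((((B -> B) -> A) -> A) -> B) -> A) -> B): 0.23 ≤ 0.55, so result = 1
(((((((B -> B) -> A) -> A) -> B) -> A) -> B) -> B): 1 > 0.55, so result = 0.55
((((((((B -> B) -> A) -> A) -> B) -> A) -> B) -> B) -> A): 0.55 > 0.23, so result = 0.23
(((((((((B -> B) -> A) -> A) -> B) -> A) -> B) -> B) -> A) -> B): 0.23 ≤ 0.55, so result = 1

1.00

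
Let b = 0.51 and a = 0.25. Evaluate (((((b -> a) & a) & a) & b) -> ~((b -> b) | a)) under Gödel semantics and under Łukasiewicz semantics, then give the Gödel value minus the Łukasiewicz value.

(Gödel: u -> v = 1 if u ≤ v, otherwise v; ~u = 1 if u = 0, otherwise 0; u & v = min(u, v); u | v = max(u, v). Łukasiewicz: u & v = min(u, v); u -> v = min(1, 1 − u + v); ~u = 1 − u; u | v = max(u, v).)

-0.75

Gödel evaluation:
  (b -> a): 0.51 > 0.25, so result = 0.25
  ((b -> a) & a) = min(0.25, 0.25) = 0.25
  (((b -> a) & a) & a) = min(0.25, 0.25) = 0.25
  ((((b -> a) & a) & a) & b) = min(0.25, 0.51) = 0.25
  (b -> b): 0.51 ≤ 0.51, so result = 1
  ((b -> b) | a) = max(1, 0.25) = 1
  ~((b -> b) | a): Gödel ¬ of 1 = 0 (operand ≠ 0)
  (((((b -> a) & a) & a) & b) -> ~((b -> b) | a)): 0.25 > 0, so result = 0
  Gödel value = 0
Łukasiewicz evaluation:
  (b -> a): min(1, 1 − 0.51 + 0.25) = 0.74
  ((b -> a) & a) = min(0.74, 0.25) = 0.25
  (((b -> a) & a) & a) = min(0.25, 0.25) = 0.25
  ((((b -> a) & a) & a) & b) = min(0.25, 0.51) = 0.25
  (b -> b): min(1, 1 − 0.51 + 0.51) = 1
  ((b -> b) | a) = max(1, 0.25) = 1
  ~((b -> b) | a): Łukasiewicz ¬ gives 1 − 1 = 0
  (((((b -> a) & a) & a) & b) -> ~((b -> b) | a)): min(1, 1 − 0.25 + 0) = 0.75
  Łukasiewicz value = 0.75
Difference: 0 − 0.75 = -0.75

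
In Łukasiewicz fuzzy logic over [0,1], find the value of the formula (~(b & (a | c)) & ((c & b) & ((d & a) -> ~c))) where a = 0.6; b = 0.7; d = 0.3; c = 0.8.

0.30

(a | c) = max(0.6, 0.8) = 0.8
(b & (a | c)) = min(0.7, 0.8) = 0.7
~(b & (a | c)): Łukasiewicz ¬ gives 1 − 0.7 = 0.3
(c & b) = min(0.8, 0.7) = 0.7
(d & a) = min(0.3, 0.6) = 0.3
~c: Łukasiewicz ¬ gives 1 − 0.8 = 0.2
((d & a) -> ~c): min(1, 1 − 0.3 + 0.2) = 0.9
((c & b) & ((d & a) -> ~c)) = min(0.7, 0.9) = 0.7
(~(b & (a | c)) & ((c & b) & ((d & a) -> ~c))) = min(0.3, 0.7) = 0.3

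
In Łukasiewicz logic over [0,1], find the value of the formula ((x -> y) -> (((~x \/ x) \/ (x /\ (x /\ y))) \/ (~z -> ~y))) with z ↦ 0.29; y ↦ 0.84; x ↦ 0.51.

0.51

(x -> y): min(1, 1 − 0.51 + 0.84) = 1
~x: Łukasiewicz ¬ gives 1 − 0.51 = 0.49
(~x \/ x) = max(0.49, 0.51) = 0.51
(x /\ y) = min(0.51, 0.84) = 0.51
(x /\ (x /\ y)) = min(0.51, 0.51) = 0.51
((~x \/ x) \/ (x /\ (x /\ y))) = max(0.51, 0.51) = 0.51
~z: Łukasiewicz ¬ gives 1 − 0.29 = 0.71
~y: Łukasiewicz ¬ gives 1 − 0.84 = 0.16
(~z -> ~y): min(1, 1 − 0.71 + 0.16) = 0.45
(((~x \/ x) \/ (x /\ (x /\ y))) \/ (~z -> ~y)) = max(0.51, 0.45) = 0.51
((x -> y) -> (((~x \/ x) \/ (x /\ (x /\ y))) \/ (~z -> ~y))): min(1, 1 − 1 + 0.51) = 0.51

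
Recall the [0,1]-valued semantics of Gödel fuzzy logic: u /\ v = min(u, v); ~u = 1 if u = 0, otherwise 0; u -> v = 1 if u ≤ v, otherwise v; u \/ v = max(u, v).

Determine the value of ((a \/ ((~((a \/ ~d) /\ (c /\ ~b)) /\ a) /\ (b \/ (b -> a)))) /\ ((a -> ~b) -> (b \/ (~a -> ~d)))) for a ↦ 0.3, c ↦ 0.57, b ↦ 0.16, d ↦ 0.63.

~d: Gödel ¬ of 0.63 = 0 (operand ≠ 0)
(a \/ ~d) = max(0.3, 0) = 0.3
~b: Gödel ¬ of 0.16 = 0 (operand ≠ 0)
(c /\ ~b) = min(0.57, 0) = 0
((a \/ ~d) /\ (c /\ ~b)) = min(0.3, 0) = 0
~((a \/ ~d) /\ (c /\ ~b)): Gödel ¬ of 0 = 1 (operand is 0)
(~((a \/ ~d) /\ (c /\ ~b)) /\ a) = min(1, 0.3) = 0.3
(b -> a): 0.16 ≤ 0.3, so result = 1
(b \/ (b -> a)) = max(0.16, 1) = 1
((~((a \/ ~d) /\ (c /\ ~b)) /\ a) /\ (b \/ (b -> a))) = min(0.3, 1) = 0.3
(a \/ ((~((a \/ ~d) /\ (c /\ ~b)) /\ a) /\ (b \/ (b -> a)))) = max(0.3, 0.3) = 0.3
~b: Gödel ¬ of 0.16 = 0 (operand ≠ 0)
(a -> ~b): 0.3 > 0, so result = 0
~a: Gödel ¬ of 0.3 = 0 (operand ≠ 0)
~d: Gödel ¬ of 0.63 = 0 (operand ≠ 0)
(~a -> ~d): 0 ≤ 0, so result = 1
(b \/ (~a -> ~d)) = max(0.16, 1) = 1
((a -> ~b) -> (b \/ (~a -> ~d))): 0 ≤ 1, so result = 1
((a \/ ((~((a \/ ~d) /\ (c /\ ~b)) /\ a) /\ (b \/ (b -> a)))) /\ ((a -> ~b) -> (b \/ (~a -> ~d)))) = min(0.3, 1) = 0.3

0.30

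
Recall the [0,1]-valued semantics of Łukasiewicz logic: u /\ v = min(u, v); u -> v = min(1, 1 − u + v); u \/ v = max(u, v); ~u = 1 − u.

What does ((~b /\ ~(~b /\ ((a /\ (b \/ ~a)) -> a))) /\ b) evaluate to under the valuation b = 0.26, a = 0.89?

~b: Łukasiewicz ¬ gives 1 − 0.26 = 0.74
~b: Łukasiewicz ¬ gives 1 − 0.26 = 0.74
~a: Łukasiewicz ¬ gives 1 − 0.89 = 0.11
(b \/ ~a) = max(0.26, 0.11) = 0.26
(a /\ (b \/ ~a)) = min(0.89, 0.26) = 0.26
((a /\ (b \/ ~a)) -> a): min(1, 1 − 0.26 + 0.89) = 1
(~b /\ ((a /\ (b \/ ~a)) -> a)) = min(0.74, 1) = 0.74
~(~b /\ ((a /\ (b \/ ~a)) -> a)): Łukasiewicz ¬ gives 1 − 0.74 = 0.26
(~b /\ ~(~b /\ ((a /\ (b \/ ~a)) -> a))) = min(0.74, 0.26) = 0.26
((~b /\ ~(~b /\ ((a /\ (b \/ ~a)) -> a))) /\ b) = min(0.26, 0.26) = 0.26

0.26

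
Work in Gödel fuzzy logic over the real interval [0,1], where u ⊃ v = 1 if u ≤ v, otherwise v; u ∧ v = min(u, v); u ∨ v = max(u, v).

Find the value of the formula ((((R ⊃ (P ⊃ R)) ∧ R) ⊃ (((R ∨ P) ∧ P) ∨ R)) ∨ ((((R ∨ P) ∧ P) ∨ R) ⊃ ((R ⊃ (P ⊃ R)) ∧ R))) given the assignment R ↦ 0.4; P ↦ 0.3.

1.00

(P ⊃ R): 0.3 ≤ 0.4, so result = 1
(R ⊃ (P ⊃ R)): 0.4 ≤ 1, so result = 1
((R ⊃ (P ⊃ R)) ∧ R) = min(1, 0.4) = 0.4
(R ∨ P) = max(0.4, 0.3) = 0.4
((R ∨ P) ∧ P) = min(0.4, 0.3) = 0.3
(((R ∨ P) ∧ P) ∨ R) = max(0.3, 0.4) = 0.4
(((R ⊃ (P ⊃ R)) ∧ R) ⊃ (((R ∨ P) ∧ P) ∨ R)): 0.4 ≤ 0.4, so result = 1
(R ∨ P) = max(0.4, 0.3) = 0.4
((R ∨ P) ∧ P) = min(0.4, 0.3) = 0.3
(((R ∨ P) ∧ P) ∨ R) = max(0.3, 0.4) = 0.4
(P ⊃ R): 0.3 ≤ 0.4, so result = 1
(R ⊃ (P ⊃ R)): 0.4 ≤ 1, so result = 1
((R ⊃ (P ⊃ R)) ∧ R) = min(1, 0.4) = 0.4
((((R ∨ P) ∧ P) ∨ R) ⊃ ((R ⊃ (P ⊃ R)) ∧ R)): 0.4 ≤ 0.4, so result = 1
((((R ⊃ (P ⊃ R)) ∧ R) ⊃ (((R ∨ P) ∧ P) ∨ R)) ∨ ((((R ∨ P) ∧ P) ∨ R) ⊃ ((R ⊃ (P ⊃ R)) ∧ R))) = max(1, 1) = 1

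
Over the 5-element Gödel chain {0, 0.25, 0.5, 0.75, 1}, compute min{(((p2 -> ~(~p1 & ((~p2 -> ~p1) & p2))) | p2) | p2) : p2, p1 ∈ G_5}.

The minimum is attained at p2 = 0.25, p1 = 0:
  ~p1: Gödel ¬ of 0 = 1 (operand is 0)
  ~p2: Gödel ¬ of 0.25 = 0 (operand ≠ 0)
  ~p1: Gödel ¬ of 0 = 1 (operand is 0)
  (~p2 -> ~p1): 0 ≤ 1, so result = 1
  ((~p2 -> ~p1) & p2) = min(1, 0.25) = 0.25
  (~p1 & ((~p2 -> ~p1) & p2)) = min(1, 0.25) = 0.25
  ~(~p1 & ((~p2 -> ~p1) & p2)): Gödel ¬ of 0.25 = 0 (operand ≠ 0)
  (p2 -> ~(~p1 & ((~p2 -> ~p1) & p2))): 0.25 > 0, so result = 0
  ((p2 -> ~(~p1 & ((~p2 -> ~p1) & p2))) | p2) = max(0, 0.25) = 0.25
  (((p2 -> ~(~p1 & ((~p2 -> ~p1) & p2))) | p2) | p2) = max(0.25, 0.25) = 0.25
Checking all 25 assignments confirms none give a value below 0.25.

0.25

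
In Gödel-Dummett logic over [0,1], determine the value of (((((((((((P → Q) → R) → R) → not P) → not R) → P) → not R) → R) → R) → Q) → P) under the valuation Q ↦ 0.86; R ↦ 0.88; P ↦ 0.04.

(P → Q): 0.04 ≤ 0.86, so result = 1
((P → Q) → R): 1 > 0.88, so result = 0.88
(((P → Q) → R) → R): 0.88 ≤ 0.88, so result = 1
not P: Gödel ¬ of 0.04 = 0 (operand ≠ 0)
((((P → Q) → R) → R) → not P): 1 > 0, so result = 0
not R: Gödel ¬ of 0.88 = 0 (operand ≠ 0)
(((((P → Q) → R) → R) → not P) → not R): 0 ≤ 0, so result = 1
((((((P → Q) → R) → R) → not P) → not R) → P): 1 > 0.04, so result = 0.04
not R: Gödel ¬ of 0.88 = 0 (operand ≠ 0)
(((((((P → Q) → R) → R) → not P) → not R) → P) → not R): 0.04 > 0, so result = 0
((((((((P → Q) → R) → R) → not P) → not R) → P) → not R) → R): 0 ≤ 0.88, so result = 1
(((((((((P → Q) → R) → R) → not P) → not R) → P) → not R) → R) → R): 1 > 0.88, so result = 0.88
((((((((((P → Q) → R) → R) → not P) → not R) → P) → not R) → R) → R) → Q): 0.88 > 0.86, so result = 0.86
(((((((((((P → Q) → R) → R) → not P) → not R) → P) → not R) → R) → R) → Q) → P): 0.86 > 0.04, so result = 0.04

0.04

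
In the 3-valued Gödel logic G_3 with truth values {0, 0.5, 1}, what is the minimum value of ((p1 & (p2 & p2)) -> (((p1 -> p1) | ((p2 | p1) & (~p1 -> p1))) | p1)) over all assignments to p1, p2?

Every assignment gives 1. For instance at p1 = 0, p2 = 0:
  (p2 & p2) = min(0, 0) = 0
  (p1 & (p2 & p2)) = min(0, 0) = 0
  (p1 -> p1): 0 ≤ 0, so result = 1
  (p2 | p1) = max(0, 0) = 0
  ~p1: Gödel ¬ of 0 = 1 (operand is 0)
  (~p1 -> p1): 1 > 0, so result = 0
  ((p2 | p1) & (~p1 -> p1)) = min(0, 0) = 0
  ((p1 -> p1) | ((p2 | p1) & (~p1 -> p1))) = max(1, 0) = 1
  (((p1 -> p1) | ((p2 | p1) & (~p1 -> p1))) | p1) = max(1, 0) = 1
  ((p1 & (p2 & p2)) -> (((p1 -> p1) | ((p2 | p1) & (~p1 -> p1))) | p1)): 0 ≤ 1, so result = 1
All 9 assignments give value 1 — the formula is a G_3-tautology.

1.00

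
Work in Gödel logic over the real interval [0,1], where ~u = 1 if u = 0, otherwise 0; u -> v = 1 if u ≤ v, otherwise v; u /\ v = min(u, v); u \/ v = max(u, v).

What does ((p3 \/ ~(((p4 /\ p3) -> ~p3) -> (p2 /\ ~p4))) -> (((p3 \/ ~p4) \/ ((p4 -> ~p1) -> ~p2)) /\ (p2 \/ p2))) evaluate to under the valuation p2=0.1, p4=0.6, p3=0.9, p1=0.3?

0.10

(p4 /\ p3) = min(0.6, 0.9) = 0.6
~p3: Gödel ¬ of 0.9 = 0 (operand ≠ 0)
((p4 /\ p3) -> ~p3): 0.6 > 0, so result = 0
~p4: Gödel ¬ of 0.6 = 0 (operand ≠ 0)
(p2 /\ ~p4) = min(0.1, 0) = 0
(((p4 /\ p3) -> ~p3) -> (p2 /\ ~p4)): 0 ≤ 0, so result = 1
~(((p4 /\ p3) -> ~p3) -> (p2 /\ ~p4)): Gödel ¬ of 1 = 0 (operand ≠ 0)
(p3 \/ ~(((p4 /\ p3) -> ~p3) -> (p2 /\ ~p4))) = max(0.9, 0) = 0.9
~p4: Gödel ¬ of 0.6 = 0 (operand ≠ 0)
(p3 \/ ~p4) = max(0.9, 0) = 0.9
~p1: Gödel ¬ of 0.3 = 0 (operand ≠ 0)
(p4 -> ~p1): 0.6 > 0, so result = 0
~p2: Gödel ¬ of 0.1 = 0 (operand ≠ 0)
((p4 -> ~p1) -> ~p2): 0 ≤ 0, so result = 1
((p3 \/ ~p4) \/ ((p4 -> ~p1) -> ~p2)) = max(0.9, 1) = 1
(p2 \/ p2) = max(0.1, 0.1) = 0.1
(((p3 \/ ~p4) \/ ((p4 -> ~p1) -> ~p2)) /\ (p2 \/ p2)) = min(1, 0.1) = 0.1
((p3 \/ ~(((p4 /\ p3) -> ~p3) -> (p2 /\ ~p4))) -> (((p3 \/ ~p4) \/ ((p4 -> ~p1) -> ~p2)) /\ (p2 \/ p2))): 0.9 > 0.1, so result = 0.1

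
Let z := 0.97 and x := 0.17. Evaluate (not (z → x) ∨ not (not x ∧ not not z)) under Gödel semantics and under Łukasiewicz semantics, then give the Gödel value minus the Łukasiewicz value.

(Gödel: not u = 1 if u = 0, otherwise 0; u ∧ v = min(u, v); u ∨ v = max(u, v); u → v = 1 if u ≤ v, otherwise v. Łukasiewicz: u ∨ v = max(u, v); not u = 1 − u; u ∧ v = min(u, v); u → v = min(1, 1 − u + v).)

Gödel evaluation:
  (z → x): 0.97 > 0.17, so result = 0.17
  not (z → x): Gödel ¬ of 0.17 = 0 (operand ≠ 0)
  not x: Gödel ¬ of 0.17 = 0 (operand ≠ 0)
  not z: Gödel ¬ of 0.97 = 0 (operand ≠ 0)
  not not z: Gödel ¬ of 0 = 1 (operand is 0)
  (not x ∧ not not z) = min(0, 1) = 0
  not (not x ∧ not not z): Gödel ¬ of 0 = 1 (operand is 0)
  (not (z → x) ∨ not (not x ∧ not not z)) = max(0, 1) = 1
  Gödel value = 1
Łukasiewicz evaluation:
  (z → x): min(1, 1 − 0.97 + 0.17) = 0.2
  not (z → x): Łukasiewicz ¬ gives 1 − 0.2 = 0.8
  not x: Łukasiewicz ¬ gives 1 − 0.17 = 0.83
  not z: Łukasiewicz ¬ gives 1 − 0.97 = 0.03
  not not z: Łukasiewicz ¬ gives 1 − 0.03 = 0.97
  (not x ∧ not not z) = min(0.83, 0.97) = 0.83
  not (not x ∧ not not z): Łukasiewicz ¬ gives 1 − 0.83 = 0.17
  (not (z → x) ∨ not (not x ∧ not not z)) = max(0.8, 0.17) = 0.8
  Łukasiewicz value = 0.8
Difference: 1 − 0.8 = 0.20

0.20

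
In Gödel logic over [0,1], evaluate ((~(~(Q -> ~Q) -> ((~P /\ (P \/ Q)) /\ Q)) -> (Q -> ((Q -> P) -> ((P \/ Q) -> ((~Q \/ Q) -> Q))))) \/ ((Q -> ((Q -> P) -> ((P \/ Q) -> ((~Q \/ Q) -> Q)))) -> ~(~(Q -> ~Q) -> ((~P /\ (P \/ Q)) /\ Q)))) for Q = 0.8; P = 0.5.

~Q: Gödel ¬ of 0.8 = 0 (operand ≠ 0)
(Q -> ~Q): 0.8 > 0, so result = 0
~(Q -> ~Q): Gödel ¬ of 0 = 1 (operand is 0)
~P: Gödel ¬ of 0.5 = 0 (operand ≠ 0)
(P \/ Q) = max(0.5, 0.8) = 0.8
(~P /\ (P \/ Q)) = min(0, 0.8) = 0
((~P /\ (P \/ Q)) /\ Q) = min(0, 0.8) = 0
(~(Q -> ~Q) -> ((~P /\ (P \/ Q)) /\ Q)): 1 > 0, so result = 0
~(~(Q -> ~Q) -> ((~P /\ (P \/ Q)) /\ Q)): Gödel ¬ of 0 = 1 (operand is 0)
(Q -> P): 0.8 > 0.5, so result = 0.5
(P \/ Q) = max(0.5, 0.8) = 0.8
~Q: Gödel ¬ of 0.8 = 0 (operand ≠ 0)
(~Q \/ Q) = max(0, 0.8) = 0.8
((~Q \/ Q) -> Q): 0.8 ≤ 0.8, so result = 1
((P \/ Q) -> ((~Q \/ Q) -> Q)): 0.8 ≤ 1, so result = 1
((Q -> P) -> ((P \/ Q) -> ((~Q \/ Q) -> Q))): 0.5 ≤ 1, so result = 1
(Q -> ((Q -> P) -> ((P \/ Q) -> ((~Q \/ Q) -> Q)))): 0.8 ≤ 1, so result = 1
(~(~(Q -> ~Q) -> ((~P /\ (P \/ Q)) /\ Q)) -> (Q -> ((Q -> P) -> ((P \/ Q) -> ((~Q \/ Q) -> Q))))): 1 ≤ 1, so result = 1
(Q -> P): 0.8 > 0.5, so result = 0.5
(P \/ Q) = max(0.5, 0.8) = 0.8
~Q: Gödel ¬ of 0.8 = 0 (operand ≠ 0)
(~Q \/ Q) = max(0, 0.8) = 0.8
((~Q \/ Q) -> Q): 0.8 ≤ 0.8, so result = 1
((P \/ Q) -> ((~Q \/ Q) -> Q)): 0.8 ≤ 1, so result = 1
((Q -> P) -> ((P \/ Q) -> ((~Q \/ Q) -> Q))): 0.5 ≤ 1, so result = 1
(Q -> ((Q -> P) -> ((P \/ Q) -> ((~Q \/ Q) -> Q)))): 0.8 ≤ 1, so result = 1
~Q: Gödel ¬ of 0.8 = 0 (operand ≠ 0)
(Q -> ~Q): 0.8 > 0, so result = 0
~(Q -> ~Q): Gödel ¬ of 0 = 1 (operand is 0)
~P: Gödel ¬ of 0.5 = 0 (operand ≠ 0)
(P \/ Q) = max(0.5, 0.8) = 0.8
(~P /\ (P \/ Q)) = min(0, 0.8) = 0
((~P /\ (P \/ Q)) /\ Q) = min(0, 0.8) = 0
(~(Q -> ~Q) -> ((~P /\ (P \/ Q)) /\ Q)): 1 > 0, so result = 0
~(~(Q -> ~Q) -> ((~P /\ (P \/ Q)) /\ Q)): Gödel ¬ of 0 = 1 (operand is 0)
((Q -> ((Q -> P) -> ((P \/ Q) -> ((~Q \/ Q) -> Q)))) -> ~(~(Q -> ~Q) -> ((~P /\ (P \/ Q)) /\ Q))): 1 ≤ 1, so result = 1
((~(~(Q -> ~Q) -> ((~P /\ (P \/ Q)) /\ Q)) -> (Q -> ((Q -> P) -> ((P \/ Q) -> ((~Q \/ Q) -> Q))))) \/ ((Q -> ((Q -> P) -> ((P \/ Q) -> ((~Q \/ Q) -> Q)))) -> ~(~(Q -> ~Q) -> ((~P /\ (P \/ Q)) /\ Q)))) = max(1, 1) = 1

1.00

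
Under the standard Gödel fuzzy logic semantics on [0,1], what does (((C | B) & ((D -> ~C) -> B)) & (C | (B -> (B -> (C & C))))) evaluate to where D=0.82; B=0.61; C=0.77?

(C | B) = max(0.77, 0.61) = 0.77
~C: Gödel ¬ of 0.77 = 0 (operand ≠ 0)
(D -> ~C): 0.82 > 0, so result = 0
((D -> ~C) -> B): 0 ≤ 0.61, so result = 1
((C | B) & ((D -> ~C) -> B)) = min(0.77, 1) = 0.77
(C & C) = min(0.77, 0.77) = 0.77
(B -> (C & C)): 0.61 ≤ 0.77, so result = 1
(B -> (B -> (C & C))): 0.61 ≤ 1, so result = 1
(C | (B -> (B -> (C & C)))) = max(0.77, 1) = 1
(((C | B) & ((D -> ~C) -> B)) & (C | (B -> (B -> (C & C))))) = min(0.77, 1) = 0.77

0.77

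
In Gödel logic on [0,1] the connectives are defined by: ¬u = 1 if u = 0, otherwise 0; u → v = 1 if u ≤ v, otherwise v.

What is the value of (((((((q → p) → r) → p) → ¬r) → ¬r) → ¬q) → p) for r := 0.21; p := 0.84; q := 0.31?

1.00

(q → p): 0.31 ≤ 0.84, so result = 1
((q → p) → r): 1 > 0.21, so result = 0.21
(((q → p) → r) → p): 0.21 ≤ 0.84, so result = 1
¬r: Gödel ¬ of 0.21 = 0 (operand ≠ 0)
((((q → p) → r) → p) → ¬r): 1 > 0, so result = 0
¬r: Gödel ¬ of 0.21 = 0 (operand ≠ 0)
(((((q → p) → r) → p) → ¬r) → ¬r): 0 ≤ 0, so result = 1
¬q: Gödel ¬ of 0.31 = 0 (operand ≠ 0)
((((((q → p) → r) → p) → ¬r) → ¬r) → ¬q): 1 > 0, so result = 0
(((((((q → p) → r) → p) → ¬r) → ¬r) → ¬q) → p): 0 ≤ 0.84, so result = 1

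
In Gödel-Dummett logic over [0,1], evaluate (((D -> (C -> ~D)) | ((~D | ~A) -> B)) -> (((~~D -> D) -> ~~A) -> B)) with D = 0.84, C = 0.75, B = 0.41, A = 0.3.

0.41

~D: Gödel ¬ of 0.84 = 0 (operand ≠ 0)
(C -> ~D): 0.75 > 0, so result = 0
(D -> (C -> ~D)): 0.84 > 0, so result = 0
~D: Gödel ¬ of 0.84 = 0 (operand ≠ 0)
~A: Gödel ¬ of 0.3 = 0 (operand ≠ 0)
(~D | ~A) = max(0, 0) = 0
((~D | ~A) -> B): 0 ≤ 0.41, so result = 1
((D -> (C -> ~D)) | ((~D | ~A) -> B)) = max(0, 1) = 1
~D: Gödel ¬ of 0.84 = 0 (operand ≠ 0)
~~D: Gödel ¬ of 0 = 1 (operand is 0)
(~~D -> D): 1 > 0.84, so result = 0.84
~A: Gödel ¬ of 0.3 = 0 (operand ≠ 0)
~~A: Gödel ¬ of 0 = 1 (operand is 0)
((~~D -> D) -> ~~A): 0.84 ≤ 1, so result = 1
(((~~D -> D) -> ~~A) -> B): 1 > 0.41, so result = 0.41
(((D -> (C -> ~D)) | ((~D | ~A) -> B)) -> (((~~D -> D) -> ~~A) -> B)): 1 > 0.41, so result = 0.41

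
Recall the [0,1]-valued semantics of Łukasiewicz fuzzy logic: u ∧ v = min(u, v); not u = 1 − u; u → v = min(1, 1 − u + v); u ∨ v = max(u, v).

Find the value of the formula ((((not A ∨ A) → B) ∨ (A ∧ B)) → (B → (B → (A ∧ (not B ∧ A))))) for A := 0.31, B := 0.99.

not A: Łukasiewicz ¬ gives 1 − 0.31 = 0.69
(not A ∨ A) = max(0.69, 0.31) = 0.69
((not A ∨ A) → B): min(1, 1 − 0.69 + 0.99) = 1
(A ∧ B) = min(0.31, 0.99) = 0.31
(((not A ∨ A) → B) ∨ (A ∧ B)) = max(1, 0.31) = 1
not B: Łukasiewicz ¬ gives 1 − 0.99 = 0.01
(not B ∧ A) = min(0.01, 0.31) = 0.01
(A ∧ (not B ∧ A)) = min(0.31, 0.01) = 0.01
(B → (A ∧ (not B ∧ A))): min(1, 1 − 0.99 + 0.01) = 0.02
(B → (B → (A ∧ (not B ∧ A)))): min(1, 1 − 0.99 + 0.02) = 0.03
((((not A ∨ A) → B) ∨ (A ∧ B)) → (B → (B → (A ∧ (not B ∧ A))))): min(1, 1 − 1 + 0.03) = 0.03

0.03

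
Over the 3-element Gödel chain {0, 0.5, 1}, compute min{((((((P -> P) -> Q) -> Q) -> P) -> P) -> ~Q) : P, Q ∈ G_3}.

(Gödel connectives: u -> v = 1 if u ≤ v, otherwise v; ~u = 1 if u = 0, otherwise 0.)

0.00

The minimum is attained at P = 0, Q = 0.5:
  (P -> P): 0 ≤ 0, so result = 1
  ((P -> P) -> Q): 1 > 0.5, so result = 0.5
  (((P -> P) -> Q) -> Q): 0.5 ≤ 0.5, so result = 1
  ((((P -> P) -> Q) -> Q) -> P): 1 > 0, so result = 0
  (((((P -> P) -> Q) -> Q) -> P) -> P): 0 ≤ 0, so result = 1
  ~Q: Gödel ¬ of 0.5 = 0 (operand ≠ 0)
  ((((((P -> P) -> Q) -> Q) -> P) -> P) -> ~Q): 1 > 0, so result = 0
Checking all 9 assignments confirms none give a value below 0.00.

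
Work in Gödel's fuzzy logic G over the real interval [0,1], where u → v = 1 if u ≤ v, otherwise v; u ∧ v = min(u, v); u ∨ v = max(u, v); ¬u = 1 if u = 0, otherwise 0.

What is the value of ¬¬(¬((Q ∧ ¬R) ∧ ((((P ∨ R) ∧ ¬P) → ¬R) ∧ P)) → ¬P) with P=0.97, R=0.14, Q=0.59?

0.00

¬R: Gödel ¬ of 0.14 = 0 (operand ≠ 0)
(Q ∧ ¬R) = min(0.59, 0) = 0
(P ∨ R) = max(0.97, 0.14) = 0.97
¬P: Gödel ¬ of 0.97 = 0 (operand ≠ 0)
((P ∨ R) ∧ ¬P) = min(0.97, 0) = 0
¬R: Gödel ¬ of 0.14 = 0 (operand ≠ 0)
(((P ∨ R) ∧ ¬P) → ¬R): 0 ≤ 0, so result = 1
((((P ∨ R) ∧ ¬P) → ¬R) ∧ P) = min(1, 0.97) = 0.97
((Q ∧ ¬R) ∧ ((((P ∨ R) ∧ ¬P) → ¬R) ∧ P)) = min(0, 0.97) = 0
¬((Q ∧ ¬R) ∧ ((((P ∨ R) ∧ ¬P) → ¬R) ∧ P)): Gödel ¬ of 0 = 1 (operand is 0)
¬P: Gödel ¬ of 0.97 = 0 (operand ≠ 0)
(¬((Q ∧ ¬R) ∧ ((((P ∨ R) ∧ ¬P) → ¬R) ∧ P)) → ¬P): 1 > 0, so result = 0
¬(¬((Q ∧ ¬R) ∧ ((((P ∨ R) ∧ ¬P) → ¬R) ∧ P)) → ¬P): Gödel ¬ of 0 = 1 (operand is 0)
¬¬(¬((Q ∧ ¬R) ∧ ((((P ∨ R) ∧ ¬P) → ¬R) ∧ P)) → ¬P): Gödel ¬ of 1 = 0 (operand ≠ 0)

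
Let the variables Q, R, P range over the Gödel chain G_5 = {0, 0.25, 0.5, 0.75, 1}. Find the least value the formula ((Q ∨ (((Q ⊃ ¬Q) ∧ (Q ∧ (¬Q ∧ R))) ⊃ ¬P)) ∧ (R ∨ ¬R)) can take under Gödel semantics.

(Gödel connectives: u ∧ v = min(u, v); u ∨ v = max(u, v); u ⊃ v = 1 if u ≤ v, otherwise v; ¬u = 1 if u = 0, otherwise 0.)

The minimum is attained at Q = 0, R = 0.25, P = 0:
  ¬Q: Gödel ¬ of 0 = 1 (operand is 0)
  (Q ⊃ ¬Q): 0 ≤ 1, so result = 1
  ¬Q: Gödel ¬ of 0 = 1 (operand is 0)
  (¬Q ∧ R) = min(1, 0.25) = 0.25
  (Q ∧ (¬Q ∧ R)) = min(0, 0.25) = 0
  ((Q ⊃ ¬Q) ∧ (Q ∧ (¬Q ∧ R))) = min(1, 0) = 0
  ¬P: Gödel ¬ of 0 = 1 (operand is 0)
  (((Q ⊃ ¬Q) ∧ (Q ∧ (¬Q ∧ R))) ⊃ ¬P): 0 ≤ 1, so result = 1
  (Q ∨ (((Q ⊃ ¬Q) ∧ (Q ∧ (¬Q ∧ R))) ⊃ ¬P)) = max(0, 1) = 1
  ¬R: Gödel ¬ of 0.25 = 0 (operand ≠ 0)
  (R ∨ ¬R) = max(0.25, 0) = 0.25
  ((Q ∨ (((Q ⊃ ¬Q) ∧ (Q ∧ (¬Q ∧ R))) ⊃ ¬P)) ∧ (R ∨ ¬R)) = min(1, 0.25) = 0.25
Checking all 125 assignments confirms none give a value below 0.25.

0.25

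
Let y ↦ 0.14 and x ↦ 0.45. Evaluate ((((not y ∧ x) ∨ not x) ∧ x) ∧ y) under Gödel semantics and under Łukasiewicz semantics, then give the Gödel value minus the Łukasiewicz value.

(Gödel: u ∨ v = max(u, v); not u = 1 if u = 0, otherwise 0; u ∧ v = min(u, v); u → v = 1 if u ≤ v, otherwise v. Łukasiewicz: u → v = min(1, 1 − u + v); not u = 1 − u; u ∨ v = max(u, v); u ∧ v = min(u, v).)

Gödel evaluation:
  not y: Gödel ¬ of 0.14 = 0 (operand ≠ 0)
  (not y ∧ x) = min(0, 0.45) = 0
  not x: Gödel ¬ of 0.45 = 0 (operand ≠ 0)
  ((not y ∧ x) ∨ not x) = max(0, 0) = 0
  (((not y ∧ x) ∨ not x) ∧ x) = min(0, 0.45) = 0
  ((((not y ∧ x) ∨ not x) ∧ x) ∧ y) = min(0, 0.14) = 0
  Gödel value = 0
Łukasiewicz evaluation:
  not y: Łukasiewicz ¬ gives 1 − 0.14 = 0.86
  (not y ∧ x) = min(0.86, 0.45) = 0.45
  not x: Łukasiewicz ¬ gives 1 − 0.45 = 0.55
  ((not y ∧ x) ∨ not x) = max(0.45, 0.55) = 0.55
  (((not y ∧ x) ∨ not x) ∧ x) = min(0.55, 0.45) = 0.45
  ((((not y ∧ x) ∨ not x) ∧ x) ∧ y) = min(0.45, 0.14) = 0.14
  Łukasiewicz value = 0.14
Difference: 0 − 0.14 = -0.14

-0.14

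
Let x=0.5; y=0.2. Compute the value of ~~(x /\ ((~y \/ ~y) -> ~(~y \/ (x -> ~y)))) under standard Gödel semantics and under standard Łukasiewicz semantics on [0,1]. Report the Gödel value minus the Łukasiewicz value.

Gödel evaluation:
  ~y: Gödel ¬ of 0.2 = 0 (operand ≠ 0)
  ~y: Gödel ¬ of 0.2 = 0 (operand ≠ 0)
  (~y \/ ~y) = max(0, 0) = 0
  ~y: Gödel ¬ of 0.2 = 0 (operand ≠ 0)
  ~y: Gödel ¬ of 0.2 = 0 (operand ≠ 0)
  (x -> ~y): 0.5 > 0, so result = 0
  (~y \/ (x -> ~y)) = max(0, 0) = 0
  ~(~y \/ (x -> ~y)): Gödel ¬ of 0 = 1 (operand is 0)
  ((~y \/ ~y) -> ~(~y \/ (x -> ~y))): 0 ≤ 1, so result = 1
  (x /\ ((~y \/ ~y) -> ~(~y \/ (x -> ~y)))) = min(0.5, 1) = 0.5
  ~(x /\ ((~y \/ ~y) -> ~(~y \/ (x -> ~y)))): Gödel ¬ of 0.5 = 0 (operand ≠ 0)
  ~~(x /\ ((~y \/ ~y) -> ~(~y \/ (x -> ~y)))): Gödel ¬ of 0 = 1 (operand is 0)
  Gödel value = 1
Łukasiewicz evaluation:
  ~y: Łukasiewicz ¬ gives 1 − 0.2 = 0.8
  ~y: Łukasiewicz ¬ gives 1 − 0.2 = 0.8
  (~y \/ ~y) = max(0.8, 0.8) = 0.8
  ~y: Łukasiewicz ¬ gives 1 − 0.2 = 0.8
  ~y: Łukasiewicz ¬ gives 1 − 0.2 = 0.8
  (x -> ~y): min(1, 1 − 0.5 + 0.8) = 1
  (~y \/ (x -> ~y)) = max(0.8, 1) = 1
  ~(~y \/ (x -> ~y)): Łukasiewicz ¬ gives 1 − 1 = 0
  ((~y \/ ~y) -> ~(~y \/ (x -> ~y))): min(1, 1 − 0.8 + 0) = 0.2
  (x /\ ((~y \/ ~y) -> ~(~y \/ (x -> ~y)))) = min(0.5, 0.2) = 0.2
  ~(x /\ ((~y \/ ~y) -> ~(~y \/ (x -> ~y)))): Łukasiewicz ¬ gives 1 − 0.2 = 0.8
  ~~(x /\ ((~y \/ ~y) -> ~(~y \/ (x -> ~y)))): Łukasiewicz ¬ gives 1 − 0.8 = 0.2
  Łukasiewicz value = 0.2
Difference: 1 − 0.2 = 0.80

0.80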